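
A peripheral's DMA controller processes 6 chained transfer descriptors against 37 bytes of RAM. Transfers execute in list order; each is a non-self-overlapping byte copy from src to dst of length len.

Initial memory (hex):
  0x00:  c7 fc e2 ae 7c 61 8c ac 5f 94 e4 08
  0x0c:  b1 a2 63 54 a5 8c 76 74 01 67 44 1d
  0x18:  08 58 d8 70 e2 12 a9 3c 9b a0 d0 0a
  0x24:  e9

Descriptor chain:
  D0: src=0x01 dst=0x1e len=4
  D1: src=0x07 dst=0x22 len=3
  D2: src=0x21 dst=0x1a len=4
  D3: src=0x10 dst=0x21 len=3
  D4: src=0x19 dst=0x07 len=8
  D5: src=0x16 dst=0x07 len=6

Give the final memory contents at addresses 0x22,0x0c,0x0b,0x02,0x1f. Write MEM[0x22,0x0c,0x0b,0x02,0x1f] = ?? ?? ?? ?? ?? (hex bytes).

MEM[0x22,0x0c,0x0b,0x02,0x1f] = 8c ac 7c e2 e2

D0: mem[0x1e..0x21] <- [fc e2 ae 7c]
D1: mem[0x22..0x24] <- [ac 5f 94]
D2: mem[0x1a..0x1d] <- [7c ac 5f 94]
D3: mem[0x21..0x23] <- [a5 8c 76]
D4: mem[0x07..0x0e] <- [58 7c ac 5f 94 fc e2 ae]
D5: mem[0x07..0x0c] <- [44 1d 08 58 7c ac]
query mem[0x22]=0x8c, mem[0x0c]=0xac, mem[0x0b]=0x7c, mem[0x02]=0xe2, mem[0x1f]=0xe2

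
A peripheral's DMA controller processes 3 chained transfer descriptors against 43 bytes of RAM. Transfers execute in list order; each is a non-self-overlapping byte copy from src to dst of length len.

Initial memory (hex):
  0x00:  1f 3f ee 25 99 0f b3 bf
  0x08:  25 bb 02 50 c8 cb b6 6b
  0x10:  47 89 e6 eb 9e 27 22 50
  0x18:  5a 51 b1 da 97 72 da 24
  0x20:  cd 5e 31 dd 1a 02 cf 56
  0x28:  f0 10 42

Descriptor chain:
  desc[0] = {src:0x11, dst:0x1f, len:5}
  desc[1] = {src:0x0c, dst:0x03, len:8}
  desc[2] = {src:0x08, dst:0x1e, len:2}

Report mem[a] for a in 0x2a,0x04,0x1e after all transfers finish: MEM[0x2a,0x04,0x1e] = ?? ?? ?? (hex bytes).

MEM[0x2a,0x04,0x1e] = 42 cb 89

[0] 0x11->0x1f len=5 : 89 e6 eb 9e 27
[1] 0x0c->0x03 len=8 : c8 cb b6 6b 47 89 e6 eb
[2] 0x08->0x1e len=2 : 89 e6
query mem[0x2a]=0x42, mem[0x04]=0xcb, mem[0x1e]=0x89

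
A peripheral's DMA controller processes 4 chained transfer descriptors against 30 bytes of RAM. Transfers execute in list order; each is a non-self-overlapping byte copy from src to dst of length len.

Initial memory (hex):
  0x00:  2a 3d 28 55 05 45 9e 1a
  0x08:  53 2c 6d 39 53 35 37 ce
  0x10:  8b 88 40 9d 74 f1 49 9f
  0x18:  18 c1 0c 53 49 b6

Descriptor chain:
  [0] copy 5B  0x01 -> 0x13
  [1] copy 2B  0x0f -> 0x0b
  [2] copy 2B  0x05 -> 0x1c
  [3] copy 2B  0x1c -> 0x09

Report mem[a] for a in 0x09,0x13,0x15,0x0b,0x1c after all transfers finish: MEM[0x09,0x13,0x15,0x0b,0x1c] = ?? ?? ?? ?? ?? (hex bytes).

MEM[0x09,0x13,0x15,0x0b,0x1c] = 45 3d 55 ce 45

#0 dst[0x13+5] := {0x3d,0x28,0x55,0x05,0x45}
#1 dst[0x0b+2] := {0xce,0x8b}
#2 dst[0x1c+2] := {0x45,0x9e}
#3 dst[0x09+2] := {0x45,0x9e}
query mem[0x09]=0x45, mem[0x13]=0x3d, mem[0x15]=0x55, mem[0x0b]=0xce, mem[0x1c]=0x45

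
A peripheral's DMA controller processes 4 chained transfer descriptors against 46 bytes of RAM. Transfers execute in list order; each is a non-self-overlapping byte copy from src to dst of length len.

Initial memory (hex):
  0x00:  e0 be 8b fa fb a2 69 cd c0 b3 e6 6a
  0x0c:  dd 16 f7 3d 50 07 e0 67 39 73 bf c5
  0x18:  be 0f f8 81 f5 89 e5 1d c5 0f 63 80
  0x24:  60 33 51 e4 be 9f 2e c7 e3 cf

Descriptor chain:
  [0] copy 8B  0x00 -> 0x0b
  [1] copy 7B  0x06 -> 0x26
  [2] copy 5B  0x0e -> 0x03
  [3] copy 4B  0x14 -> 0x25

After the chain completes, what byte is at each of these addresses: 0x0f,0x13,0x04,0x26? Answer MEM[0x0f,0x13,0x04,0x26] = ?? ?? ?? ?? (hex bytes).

  after D0: wrote 8B at 0x0b = e0be8bfafba269cd
  after D1: wrote 7B at 0x26 = 69cdc0b3e6e0be
  after D2: wrote 5B at 0x03 = fafba269cd
  after D3: wrote 4B at 0x25 = 3973bfc5
query mem[0x0f]=0xfb, mem[0x13]=0x67, mem[0x04]=0xfb, mem[0x26]=0x73

MEM[0x0f,0x13,0x04,0x26] = fb 67 fb 73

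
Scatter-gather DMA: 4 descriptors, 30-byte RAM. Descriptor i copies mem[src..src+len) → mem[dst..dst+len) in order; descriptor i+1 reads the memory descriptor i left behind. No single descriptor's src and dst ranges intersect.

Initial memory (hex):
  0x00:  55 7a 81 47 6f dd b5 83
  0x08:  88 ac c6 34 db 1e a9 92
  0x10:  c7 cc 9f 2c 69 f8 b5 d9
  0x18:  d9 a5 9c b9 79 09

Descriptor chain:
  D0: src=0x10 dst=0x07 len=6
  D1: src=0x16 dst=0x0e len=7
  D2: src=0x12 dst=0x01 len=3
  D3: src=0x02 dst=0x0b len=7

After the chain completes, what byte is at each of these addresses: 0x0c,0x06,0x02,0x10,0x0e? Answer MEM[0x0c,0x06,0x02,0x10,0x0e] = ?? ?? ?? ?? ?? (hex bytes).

D0: mem[0x07..0x0c] <- [c7 cc 9f 2c 69 f8]
D1: mem[0x0e..0x14] <- [b5 d9 d9 a5 9c b9 79]
D2: mem[0x01..0x03] <- [9c b9 79]
D3: mem[0x0b..0x11] <- [b9 79 6f dd b5 c7 cc]
query mem[0x0c]=0x79, mem[0x06]=0xb5, mem[0x02]=0xb9, mem[0x10]=0xc7, mem[0x0e]=0xdd

MEM[0x0c,0x06,0x02,0x10,0x0e] = 79 b5 b9 c7 dd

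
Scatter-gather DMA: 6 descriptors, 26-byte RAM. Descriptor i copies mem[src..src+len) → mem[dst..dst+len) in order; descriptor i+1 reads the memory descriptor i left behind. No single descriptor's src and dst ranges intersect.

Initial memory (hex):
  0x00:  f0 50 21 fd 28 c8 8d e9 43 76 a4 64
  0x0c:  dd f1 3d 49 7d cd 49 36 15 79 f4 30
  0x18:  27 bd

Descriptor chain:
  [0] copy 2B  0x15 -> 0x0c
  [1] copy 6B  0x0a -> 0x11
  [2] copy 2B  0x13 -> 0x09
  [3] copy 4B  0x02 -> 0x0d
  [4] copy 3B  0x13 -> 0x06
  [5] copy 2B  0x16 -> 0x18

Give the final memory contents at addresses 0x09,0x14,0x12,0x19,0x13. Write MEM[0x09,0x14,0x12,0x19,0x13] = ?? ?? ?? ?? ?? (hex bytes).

MEM[0x09,0x14,0x12,0x19,0x13] = 79 f4 64 30 79

D0: mem[0x0c..0x0d] <- [79 f4]
D1: mem[0x11..0x16] <- [a4 64 79 f4 3d 49]
D2: mem[0x09..0x0a] <- [79 f4]
D3: mem[0x0d..0x10] <- [21 fd 28 c8]
D4: mem[0x06..0x08] <- [79 f4 3d]
D5: mem[0x18..0x19] <- [49 30]
query mem[0x09]=0x79, mem[0x14]=0xf4, mem[0x12]=0x64, mem[0x19]=0x30, mem[0x13]=0x79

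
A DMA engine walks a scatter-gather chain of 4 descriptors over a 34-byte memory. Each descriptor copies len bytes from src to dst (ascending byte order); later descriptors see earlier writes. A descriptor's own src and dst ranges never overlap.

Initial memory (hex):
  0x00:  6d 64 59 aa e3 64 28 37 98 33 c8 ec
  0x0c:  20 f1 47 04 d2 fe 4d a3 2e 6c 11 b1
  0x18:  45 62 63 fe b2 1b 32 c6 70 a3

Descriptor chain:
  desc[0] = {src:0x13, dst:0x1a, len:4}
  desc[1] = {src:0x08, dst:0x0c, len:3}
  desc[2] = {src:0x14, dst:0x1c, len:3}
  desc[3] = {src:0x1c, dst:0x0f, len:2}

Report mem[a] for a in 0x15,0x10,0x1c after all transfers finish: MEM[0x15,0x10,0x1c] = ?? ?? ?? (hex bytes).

  after D0: wrote 4B at 0x1a = a32e6c11
  after D1: wrote 3B at 0x0c = 9833c8
  after D2: wrote 3B at 0x1c = 2e6c11
  after D3: wrote 2B at 0x0f = 2e6c
query mem[0x15]=0x6c, mem[0x10]=0x6c, mem[0x1c]=0x2e

MEM[0x15,0x10,0x1c] = 6c 6c 2e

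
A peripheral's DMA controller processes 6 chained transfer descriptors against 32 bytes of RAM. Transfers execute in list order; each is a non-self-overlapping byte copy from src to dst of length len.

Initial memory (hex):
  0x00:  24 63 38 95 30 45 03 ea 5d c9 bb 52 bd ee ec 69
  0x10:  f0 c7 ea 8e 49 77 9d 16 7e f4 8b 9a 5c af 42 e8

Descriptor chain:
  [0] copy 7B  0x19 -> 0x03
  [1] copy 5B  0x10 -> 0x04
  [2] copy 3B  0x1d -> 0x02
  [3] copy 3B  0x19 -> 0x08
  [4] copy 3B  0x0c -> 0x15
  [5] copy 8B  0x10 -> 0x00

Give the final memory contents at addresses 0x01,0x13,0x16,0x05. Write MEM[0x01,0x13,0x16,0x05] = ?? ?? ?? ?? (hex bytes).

D0: mem[0x03..0x09] <- [f4 8b 9a 5c af 42 e8]
D1: mem[0x04..0x08] <- [f0 c7 ea 8e 49]
D2: mem[0x02..0x04] <- [af 42 e8]
D3: mem[0x08..0x0a] <- [f4 8b 9a]
D4: mem[0x15..0x17] <- [bd ee ec]
D5: mem[0x00..0x07] <- [f0 c7 ea 8e 49 bd ee ec]
query mem[0x01]=0xc7, mem[0x13]=0x8e, mem[0x16]=0xee, mem[0x05]=0xbd

MEM[0x01,0x13,0x16,0x05] = c7 8e ee bd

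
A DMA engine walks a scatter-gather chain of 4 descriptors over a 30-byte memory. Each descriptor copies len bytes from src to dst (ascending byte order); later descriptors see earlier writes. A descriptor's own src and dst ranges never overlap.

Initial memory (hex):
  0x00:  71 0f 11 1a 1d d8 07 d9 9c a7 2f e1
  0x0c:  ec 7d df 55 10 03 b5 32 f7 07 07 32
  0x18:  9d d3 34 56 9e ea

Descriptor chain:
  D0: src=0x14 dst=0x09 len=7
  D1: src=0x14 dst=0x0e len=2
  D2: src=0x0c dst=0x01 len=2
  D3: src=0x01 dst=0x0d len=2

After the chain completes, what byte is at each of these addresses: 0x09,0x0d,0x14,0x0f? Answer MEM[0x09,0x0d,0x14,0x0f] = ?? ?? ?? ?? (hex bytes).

#0 dst[0x09+7] := {0xf7,0x07,0x07,0x32,0x9d,0xd3,0x34}
#1 dst[0x0e+2] := {0xf7,0x07}
#2 dst[0x01+2] := {0x32,0x9d}
#3 dst[0x0d+2] := {0x32,0x9d}
query mem[0x09]=0xf7, mem[0x0d]=0x32, mem[0x14]=0xf7, mem[0x0f]=0x07

MEM[0x09,0x0d,0x14,0x0f] = f7 32 f7 07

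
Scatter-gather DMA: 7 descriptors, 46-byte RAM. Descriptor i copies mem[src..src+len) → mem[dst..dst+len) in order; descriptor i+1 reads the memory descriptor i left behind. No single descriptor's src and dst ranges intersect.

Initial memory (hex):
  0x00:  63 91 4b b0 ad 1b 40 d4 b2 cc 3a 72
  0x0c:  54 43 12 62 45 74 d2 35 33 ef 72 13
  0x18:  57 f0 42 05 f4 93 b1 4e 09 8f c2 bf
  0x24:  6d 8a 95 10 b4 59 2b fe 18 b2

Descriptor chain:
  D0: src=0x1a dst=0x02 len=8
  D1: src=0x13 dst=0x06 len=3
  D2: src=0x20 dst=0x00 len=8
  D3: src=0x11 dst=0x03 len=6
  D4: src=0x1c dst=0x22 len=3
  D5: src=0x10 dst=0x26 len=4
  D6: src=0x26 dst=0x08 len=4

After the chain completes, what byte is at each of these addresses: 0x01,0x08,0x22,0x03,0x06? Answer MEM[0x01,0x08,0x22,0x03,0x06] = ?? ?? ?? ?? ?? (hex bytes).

MEM[0x01,0x08,0x22,0x03,0x06] = 8f 45 f4 74 33

#0 dst[0x02+8] := {0x42,0x05,0xf4,0x93,0xb1,0x4e,0x09,0x8f}
#1 dst[0x06+3] := {0x35,0x33,0xef}
#2 dst[0x00+8] := {0x09,0x8f,0xc2,0xbf,0x6d,0x8a,0x95,0x10}
#3 dst[0x03+6] := {0x74,0xd2,0x35,0x33,0xef,0x72}
#4 dst[0x22+3] := {0xf4,0x93,0xb1}
#5 dst[0x26+4] := {0x45,0x74,0xd2,0x35}
#6 dst[0x08+4] := {0x45,0x74,0xd2,0x35}
query mem[0x01]=0x8f, mem[0x08]=0x45, mem[0x22]=0xf4, mem[0x03]=0x74, mem[0x06]=0x33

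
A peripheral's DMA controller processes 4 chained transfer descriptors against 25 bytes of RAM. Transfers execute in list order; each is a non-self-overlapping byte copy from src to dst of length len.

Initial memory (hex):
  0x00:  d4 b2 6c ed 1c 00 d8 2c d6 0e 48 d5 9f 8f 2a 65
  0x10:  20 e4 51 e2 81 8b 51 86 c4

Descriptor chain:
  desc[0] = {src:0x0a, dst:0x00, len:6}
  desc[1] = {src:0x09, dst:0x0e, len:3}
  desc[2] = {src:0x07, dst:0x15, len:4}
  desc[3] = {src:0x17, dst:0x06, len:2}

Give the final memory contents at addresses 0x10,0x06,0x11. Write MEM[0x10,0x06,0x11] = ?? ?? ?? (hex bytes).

MEM[0x10,0x06,0x11] = d5 0e e4

#0 dst[0x00+6] := {0x48,0xd5,0x9f,0x8f,0x2a,0x65}
#1 dst[0x0e+3] := {0x0e,0x48,0xd5}
#2 dst[0x15+4] := {0x2c,0xd6,0x0e,0x48}
#3 dst[0x06+2] := {0x0e,0x48}
query mem[0x10]=0xd5, mem[0x06]=0x0e, mem[0x11]=0xe4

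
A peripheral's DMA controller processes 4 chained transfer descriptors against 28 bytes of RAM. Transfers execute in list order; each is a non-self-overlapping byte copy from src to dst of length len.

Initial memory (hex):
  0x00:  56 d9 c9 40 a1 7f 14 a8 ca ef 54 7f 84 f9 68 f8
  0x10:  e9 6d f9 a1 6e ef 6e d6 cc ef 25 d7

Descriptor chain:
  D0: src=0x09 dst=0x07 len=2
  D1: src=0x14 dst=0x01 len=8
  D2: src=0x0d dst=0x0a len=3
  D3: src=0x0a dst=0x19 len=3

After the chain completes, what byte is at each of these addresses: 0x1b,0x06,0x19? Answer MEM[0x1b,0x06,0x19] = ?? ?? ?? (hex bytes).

  after D0: wrote 2B at 0x07 = ef54
  after D1: wrote 8B at 0x01 = 6eef6ed6ccef25d7
  after D2: wrote 3B at 0x0a = f968f8
  after D3: wrote 3B at 0x19 = f968f8
query mem[0x1b]=0xf8, mem[0x06]=0xef, mem[0x19]=0xf9

MEM[0x1b,0x06,0x19] = f8 ef f9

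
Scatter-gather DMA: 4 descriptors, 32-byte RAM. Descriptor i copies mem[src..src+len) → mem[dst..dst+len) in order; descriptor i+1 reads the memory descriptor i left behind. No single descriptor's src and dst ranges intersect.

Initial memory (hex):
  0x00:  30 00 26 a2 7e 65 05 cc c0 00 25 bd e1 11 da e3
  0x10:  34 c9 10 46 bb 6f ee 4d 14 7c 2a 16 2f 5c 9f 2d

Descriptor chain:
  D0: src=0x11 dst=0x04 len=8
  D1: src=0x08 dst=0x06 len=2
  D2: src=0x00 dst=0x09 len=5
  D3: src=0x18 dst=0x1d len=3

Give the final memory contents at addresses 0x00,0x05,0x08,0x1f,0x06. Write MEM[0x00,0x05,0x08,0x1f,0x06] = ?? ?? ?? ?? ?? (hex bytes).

MEM[0x00,0x05,0x08,0x1f,0x06] = 30 10 6f 2a 6f

[0] 0x11->0x04 len=8 : c9 10 46 bb 6f ee 4d 14
[1] 0x08->0x06 len=2 : 6f ee
[2] 0x00->0x09 len=5 : 30 00 26 a2 c9
[3] 0x18->0x1d len=3 : 14 7c 2a
query mem[0x00]=0x30, mem[0x05]=0x10, mem[0x08]=0x6f, mem[0x1f]=0x2a, mem[0x06]=0x6f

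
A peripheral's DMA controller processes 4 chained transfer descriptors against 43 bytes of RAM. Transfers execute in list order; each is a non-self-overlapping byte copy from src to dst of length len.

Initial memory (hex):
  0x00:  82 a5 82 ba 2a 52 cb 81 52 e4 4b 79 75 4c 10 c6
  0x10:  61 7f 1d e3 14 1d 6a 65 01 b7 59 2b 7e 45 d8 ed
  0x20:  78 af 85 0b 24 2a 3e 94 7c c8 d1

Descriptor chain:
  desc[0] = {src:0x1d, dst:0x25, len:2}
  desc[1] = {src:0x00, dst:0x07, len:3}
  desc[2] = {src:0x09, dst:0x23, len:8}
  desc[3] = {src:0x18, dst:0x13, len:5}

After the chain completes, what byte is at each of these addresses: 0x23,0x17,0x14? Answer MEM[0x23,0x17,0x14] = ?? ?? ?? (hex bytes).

MEM[0x23,0x17,0x14] = 82 7e b7

#0 dst[0x25+2] := {0x45,0xd8}
#1 dst[0x07+3] := {0x82,0xa5,0x82}
#2 dst[0x23+8] := {0x82,0x4b,0x79,0x75,0x4c,0x10,0xc6,0x61}
#3 dst[0x13+5] := {0x01,0xb7,0x59,0x2b,0x7e}
query mem[0x23]=0x82, mem[0x17]=0x7e, mem[0x14]=0xb7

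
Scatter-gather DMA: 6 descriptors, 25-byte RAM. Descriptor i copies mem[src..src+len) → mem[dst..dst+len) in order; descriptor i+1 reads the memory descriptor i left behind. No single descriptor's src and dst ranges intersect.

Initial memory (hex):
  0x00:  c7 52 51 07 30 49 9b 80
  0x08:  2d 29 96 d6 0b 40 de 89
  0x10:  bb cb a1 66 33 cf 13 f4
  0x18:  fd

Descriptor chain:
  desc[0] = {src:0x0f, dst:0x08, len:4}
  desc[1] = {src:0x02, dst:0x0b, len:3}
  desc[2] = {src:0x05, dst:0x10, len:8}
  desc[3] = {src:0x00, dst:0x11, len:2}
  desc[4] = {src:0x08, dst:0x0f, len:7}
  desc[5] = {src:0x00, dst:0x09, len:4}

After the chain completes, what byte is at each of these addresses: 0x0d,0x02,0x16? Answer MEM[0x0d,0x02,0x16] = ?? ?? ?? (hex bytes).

  after D0: wrote 4B at 0x08 = 89bbcba1
  after D1: wrote 3B at 0x0b = 510730
  after D2: wrote 8B at 0x10 = 499b8089bbcb5107
  after D3: wrote 2B at 0x11 = c752
  after D4: wrote 7B at 0x0f = 89bbcb510730de
  after D5: wrote 4B at 0x09 = c7525107
query mem[0x0d]=0x30, mem[0x02]=0x51, mem[0x16]=0x51

MEM[0x0d,0x02,0x16] = 30 51 51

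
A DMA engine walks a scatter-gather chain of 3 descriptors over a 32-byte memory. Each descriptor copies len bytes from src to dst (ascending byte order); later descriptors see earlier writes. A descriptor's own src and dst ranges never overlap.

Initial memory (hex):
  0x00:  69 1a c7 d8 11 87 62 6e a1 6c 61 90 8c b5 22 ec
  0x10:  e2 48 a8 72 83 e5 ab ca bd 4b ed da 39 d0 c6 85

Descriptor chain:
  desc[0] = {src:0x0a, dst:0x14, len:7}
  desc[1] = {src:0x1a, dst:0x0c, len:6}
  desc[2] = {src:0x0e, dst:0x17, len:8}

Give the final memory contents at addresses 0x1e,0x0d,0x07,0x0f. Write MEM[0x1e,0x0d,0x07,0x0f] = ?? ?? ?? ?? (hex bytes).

  after D0: wrote 7B at 0x14 = 61908cb522ece2
  after D1: wrote 6B at 0x0c = e2da39d0c685
  after D2: wrote 8B at 0x17 = 39d0c685a8726190
query mem[0x1e]=0x90, mem[0x0d]=0xda, mem[0x07]=0x6e, mem[0x0f]=0xd0

MEM[0x1e,0x0d,0x07,0x0f] = 90 da 6e d0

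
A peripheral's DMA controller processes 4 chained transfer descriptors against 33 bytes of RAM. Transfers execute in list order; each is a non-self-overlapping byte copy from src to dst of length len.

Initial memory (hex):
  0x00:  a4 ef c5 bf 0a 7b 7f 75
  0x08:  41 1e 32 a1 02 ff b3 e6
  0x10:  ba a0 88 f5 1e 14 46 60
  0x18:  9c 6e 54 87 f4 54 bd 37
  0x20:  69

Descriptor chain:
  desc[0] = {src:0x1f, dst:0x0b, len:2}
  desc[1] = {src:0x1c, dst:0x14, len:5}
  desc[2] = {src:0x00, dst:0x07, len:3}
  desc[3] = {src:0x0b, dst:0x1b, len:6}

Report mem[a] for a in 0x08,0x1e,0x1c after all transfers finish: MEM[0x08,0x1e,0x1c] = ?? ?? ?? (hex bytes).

MEM[0x08,0x1e,0x1c] = ef b3 69

#0 dst[0x0b+2] := {0x37,0x69}
#1 dst[0x14+5] := {0xf4,0x54,0xbd,0x37,0x69}
#2 dst[0x07+3] := {0xa4,0xef,0xc5}
#3 dst[0x1b+6] := {0x37,0x69,0xff,0xb3,0xe6,0xba}
query mem[0x08]=0xef, mem[0x1e]=0xb3, mem[0x1c]=0x69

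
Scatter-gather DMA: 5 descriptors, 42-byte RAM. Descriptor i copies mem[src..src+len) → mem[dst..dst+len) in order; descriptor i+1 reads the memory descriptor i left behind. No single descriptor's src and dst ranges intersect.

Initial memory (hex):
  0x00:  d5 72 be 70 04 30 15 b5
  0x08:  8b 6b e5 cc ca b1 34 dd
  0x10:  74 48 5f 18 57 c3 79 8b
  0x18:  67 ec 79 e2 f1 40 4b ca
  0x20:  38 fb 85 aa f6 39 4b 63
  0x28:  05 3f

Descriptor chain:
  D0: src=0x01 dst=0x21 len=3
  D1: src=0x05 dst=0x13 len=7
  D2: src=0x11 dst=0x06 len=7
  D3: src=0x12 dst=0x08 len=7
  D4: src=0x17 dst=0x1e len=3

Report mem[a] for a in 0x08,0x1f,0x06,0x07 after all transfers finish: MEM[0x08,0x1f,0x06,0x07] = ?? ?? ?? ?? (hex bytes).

MEM[0x08,0x1f,0x06,0x07] = 5f e5 48 5f

D0: mem[0x21..0x23] <- [72 be 70]
D1: mem[0x13..0x19] <- [30 15 b5 8b 6b e5 cc]
D2: mem[0x06..0x0c] <- [48 5f 30 15 b5 8b 6b]
D3: mem[0x08..0x0e] <- [5f 30 15 b5 8b 6b e5]
D4: mem[0x1e..0x20] <- [6b e5 cc]
query mem[0x08]=0x5f, mem[0x1f]=0xe5, mem[0x06]=0x48, mem[0x07]=0x5f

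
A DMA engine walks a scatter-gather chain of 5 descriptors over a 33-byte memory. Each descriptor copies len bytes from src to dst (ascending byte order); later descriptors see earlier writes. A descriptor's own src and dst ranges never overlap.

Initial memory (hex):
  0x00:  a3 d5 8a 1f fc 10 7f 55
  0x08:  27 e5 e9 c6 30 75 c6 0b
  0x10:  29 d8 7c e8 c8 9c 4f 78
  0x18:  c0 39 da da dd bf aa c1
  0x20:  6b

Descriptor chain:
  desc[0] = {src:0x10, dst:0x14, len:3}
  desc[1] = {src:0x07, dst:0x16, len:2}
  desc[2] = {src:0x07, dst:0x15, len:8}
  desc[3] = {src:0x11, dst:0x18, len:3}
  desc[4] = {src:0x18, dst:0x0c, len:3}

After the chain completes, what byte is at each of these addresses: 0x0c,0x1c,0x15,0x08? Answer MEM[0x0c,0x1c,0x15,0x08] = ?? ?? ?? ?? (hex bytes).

MEM[0x0c,0x1c,0x15,0x08] = d8 c6 55 27

  after D0: wrote 3B at 0x14 = 29d87c
  after D1: wrote 2B at 0x16 = 5527
  after D2: wrote 8B at 0x15 = 5527e5e9c63075c6
  after D3: wrote 3B at 0x18 = d87ce8
  after D4: wrote 3B at 0x0c = d87ce8
query mem[0x0c]=0xd8, mem[0x1c]=0xc6, mem[0x15]=0x55, mem[0x08]=0x27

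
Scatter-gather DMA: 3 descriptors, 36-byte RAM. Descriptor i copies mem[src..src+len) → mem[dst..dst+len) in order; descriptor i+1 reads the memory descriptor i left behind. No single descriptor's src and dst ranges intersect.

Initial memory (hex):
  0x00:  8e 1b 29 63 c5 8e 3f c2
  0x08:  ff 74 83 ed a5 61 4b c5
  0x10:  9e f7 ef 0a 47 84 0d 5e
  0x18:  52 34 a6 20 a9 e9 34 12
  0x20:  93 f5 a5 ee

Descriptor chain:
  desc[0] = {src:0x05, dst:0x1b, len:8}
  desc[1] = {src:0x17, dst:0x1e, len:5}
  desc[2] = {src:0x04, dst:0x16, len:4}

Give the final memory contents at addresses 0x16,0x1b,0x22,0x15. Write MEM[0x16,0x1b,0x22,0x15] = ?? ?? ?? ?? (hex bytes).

  after D0: wrote 8B at 0x1b = 8e3fc2ff7483eda5
  after D1: wrote 5B at 0x1e = 5e5234a68e
  after D2: wrote 4B at 0x16 = c58e3fc2
query mem[0x16]=0xc5, mem[0x1b]=0x8e, mem[0x22]=0x8e, mem[0x15]=0x84

MEM[0x16,0x1b,0x22,0x15] = c5 8e 8e 84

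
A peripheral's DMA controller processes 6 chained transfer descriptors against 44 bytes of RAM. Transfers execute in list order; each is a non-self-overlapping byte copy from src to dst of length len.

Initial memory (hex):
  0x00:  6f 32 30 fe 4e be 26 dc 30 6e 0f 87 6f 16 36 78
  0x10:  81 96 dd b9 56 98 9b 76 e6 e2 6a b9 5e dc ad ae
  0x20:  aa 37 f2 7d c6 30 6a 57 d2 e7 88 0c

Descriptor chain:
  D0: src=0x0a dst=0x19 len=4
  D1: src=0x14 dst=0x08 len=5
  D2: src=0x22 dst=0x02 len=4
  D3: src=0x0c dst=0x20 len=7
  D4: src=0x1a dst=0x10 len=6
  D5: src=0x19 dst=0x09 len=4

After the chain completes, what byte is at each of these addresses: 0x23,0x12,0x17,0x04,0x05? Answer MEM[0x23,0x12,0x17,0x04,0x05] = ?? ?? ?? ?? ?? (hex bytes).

#0 dst[0x19+4] := {0x0f,0x87,0x6f,0x16}
#1 dst[0x08+5] := {0x56,0x98,0x9b,0x76,0xe6}
#2 dst[0x02+4] := {0xf2,0x7d,0xc6,0x30}
#3 dst[0x20+7] := {0xe6,0x16,0x36,0x78,0x81,0x96,0xdd}
#4 dst[0x10+6] := {0x87,0x6f,0x16,0xdc,0xad,0xae}
#5 dst[0x09+4] := {0x0f,0x87,0x6f,0x16}
query mem[0x23]=0x78, mem[0x12]=0x16, mem[0x17]=0x76, mem[0x04]=0xc6, mem[0x05]=0x30

MEM[0x23,0x12,0x17,0x04,0x05] = 78 16 76 c6 30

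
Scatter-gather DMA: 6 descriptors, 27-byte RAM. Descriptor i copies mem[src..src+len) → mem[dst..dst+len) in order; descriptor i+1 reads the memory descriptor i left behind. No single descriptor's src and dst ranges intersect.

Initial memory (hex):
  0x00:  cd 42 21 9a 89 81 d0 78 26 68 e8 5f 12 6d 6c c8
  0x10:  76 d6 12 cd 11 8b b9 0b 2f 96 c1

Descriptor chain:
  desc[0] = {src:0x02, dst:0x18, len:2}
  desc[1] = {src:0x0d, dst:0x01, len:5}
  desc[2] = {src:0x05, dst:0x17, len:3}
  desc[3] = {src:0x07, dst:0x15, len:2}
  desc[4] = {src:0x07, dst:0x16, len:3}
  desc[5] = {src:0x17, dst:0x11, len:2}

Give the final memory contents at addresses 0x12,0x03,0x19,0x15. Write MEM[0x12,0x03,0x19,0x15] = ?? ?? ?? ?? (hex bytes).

MEM[0x12,0x03,0x19,0x15] = 68 c8 78 78

D0: mem[0x18..0x19] <- [21 9a]
D1: mem[0x01..0x05] <- [6d 6c c8 76 d6]
D2: mem[0x17..0x19] <- [d6 d0 78]
D3: mem[0x15..0x16] <- [78 26]
D4: mem[0x16..0x18] <- [78 26 68]
D5: mem[0x11..0x12] <- [26 68]
query mem[0x12]=0x68, mem[0x03]=0xc8, mem[0x19]=0x78, mem[0x15]=0x78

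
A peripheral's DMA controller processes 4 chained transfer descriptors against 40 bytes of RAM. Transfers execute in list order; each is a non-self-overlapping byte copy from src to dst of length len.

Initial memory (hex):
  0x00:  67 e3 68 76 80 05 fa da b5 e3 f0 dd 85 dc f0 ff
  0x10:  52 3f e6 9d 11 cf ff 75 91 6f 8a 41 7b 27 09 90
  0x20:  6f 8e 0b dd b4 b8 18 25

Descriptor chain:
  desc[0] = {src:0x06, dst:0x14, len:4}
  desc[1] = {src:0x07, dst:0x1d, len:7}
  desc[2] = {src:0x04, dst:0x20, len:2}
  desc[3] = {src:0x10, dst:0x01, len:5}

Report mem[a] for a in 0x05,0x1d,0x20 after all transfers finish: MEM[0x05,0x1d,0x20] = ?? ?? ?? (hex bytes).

MEM[0x05,0x1d,0x20] = fa da 80

D0: mem[0x14..0x17] <- [fa da b5 e3]
D1: mem[0x1d..0x23] <- [da b5 e3 f0 dd 85 dc]
D2: mem[0x20..0x21] <- [80 05]
D3: mem[0x01..0x05] <- [52 3f e6 9d fa]
query mem[0x05]=0xfa, mem[0x1d]=0xda, mem[0x20]=0x80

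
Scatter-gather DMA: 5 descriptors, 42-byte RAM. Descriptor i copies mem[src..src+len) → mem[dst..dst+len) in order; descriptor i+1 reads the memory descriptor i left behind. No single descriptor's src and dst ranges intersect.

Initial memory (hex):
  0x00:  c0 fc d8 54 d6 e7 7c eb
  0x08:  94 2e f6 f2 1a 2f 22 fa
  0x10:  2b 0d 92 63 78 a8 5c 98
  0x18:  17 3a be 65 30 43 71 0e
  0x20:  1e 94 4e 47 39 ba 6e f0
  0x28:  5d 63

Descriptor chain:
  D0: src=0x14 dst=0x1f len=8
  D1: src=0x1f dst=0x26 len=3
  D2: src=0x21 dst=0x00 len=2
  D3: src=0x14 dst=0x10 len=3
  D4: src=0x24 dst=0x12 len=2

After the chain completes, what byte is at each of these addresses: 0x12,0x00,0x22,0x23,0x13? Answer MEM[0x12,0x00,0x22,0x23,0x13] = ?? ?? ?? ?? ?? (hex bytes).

#0 dst[0x1f+8] := {0x78,0xa8,0x5c,0x98,0x17,0x3a,0xbe,0x65}
#1 dst[0x26+3] := {0x78,0xa8,0x5c}
#2 dst[0x00+2] := {0x5c,0x98}
#3 dst[0x10+3] := {0x78,0xa8,0x5c}
#4 dst[0x12+2] := {0x3a,0xbe}
query mem[0x12]=0x3a, mem[0x00]=0x5c, mem[0x22]=0x98, mem[0x23]=0x17, mem[0x13]=0xbe

MEM[0x12,0x00,0x22,0x23,0x13] = 3a 5c 98 17 be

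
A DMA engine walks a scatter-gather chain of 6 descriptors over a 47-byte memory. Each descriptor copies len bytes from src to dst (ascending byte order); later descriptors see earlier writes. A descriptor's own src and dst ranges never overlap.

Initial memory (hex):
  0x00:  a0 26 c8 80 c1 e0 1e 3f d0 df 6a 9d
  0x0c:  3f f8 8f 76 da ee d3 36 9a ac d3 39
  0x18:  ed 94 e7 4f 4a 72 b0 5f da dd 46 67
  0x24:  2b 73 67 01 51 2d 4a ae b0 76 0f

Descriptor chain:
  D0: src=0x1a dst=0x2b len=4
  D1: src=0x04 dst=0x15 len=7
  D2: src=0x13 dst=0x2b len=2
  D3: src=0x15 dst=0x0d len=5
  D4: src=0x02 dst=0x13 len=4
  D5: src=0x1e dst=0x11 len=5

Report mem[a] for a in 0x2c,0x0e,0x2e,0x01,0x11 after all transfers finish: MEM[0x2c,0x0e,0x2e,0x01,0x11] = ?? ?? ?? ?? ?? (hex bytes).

[0] 0x1a->0x2b len=4 : e7 4f 4a 72
[1] 0x04->0x15 len=7 : c1 e0 1e 3f d0 df 6a
[2] 0x13->0x2b len=2 : 36 9a
[3] 0x15->0x0d len=5 : c1 e0 1e 3f d0
[4] 0x02->0x13 len=4 : c8 80 c1 e0
[5] 0x1e->0x11 len=5 : b0 5f da dd 46
query mem[0x2c]=0x9a, mem[0x0e]=0xe0, mem[0x2e]=0x72, mem[0x01]=0x26, mem[0x11]=0xb0

MEM[0x2c,0x0e,0x2e,0x01,0x11] = 9a e0 72 26 b0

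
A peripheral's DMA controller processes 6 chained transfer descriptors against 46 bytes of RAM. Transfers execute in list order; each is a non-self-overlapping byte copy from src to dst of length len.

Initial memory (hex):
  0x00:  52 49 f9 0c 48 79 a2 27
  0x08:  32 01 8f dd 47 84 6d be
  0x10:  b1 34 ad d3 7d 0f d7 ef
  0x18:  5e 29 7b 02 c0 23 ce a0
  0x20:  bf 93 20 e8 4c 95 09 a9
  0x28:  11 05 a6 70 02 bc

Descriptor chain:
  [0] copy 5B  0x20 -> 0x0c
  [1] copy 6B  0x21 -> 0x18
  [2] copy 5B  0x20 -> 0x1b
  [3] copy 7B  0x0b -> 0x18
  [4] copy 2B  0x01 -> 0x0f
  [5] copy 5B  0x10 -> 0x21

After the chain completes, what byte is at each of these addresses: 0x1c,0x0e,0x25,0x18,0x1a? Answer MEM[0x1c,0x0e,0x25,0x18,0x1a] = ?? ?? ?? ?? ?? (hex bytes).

#0 dst[0x0c+5] := {0xbf,0x93,0x20,0xe8,0x4c}
#1 dst[0x18+6] := {0x93,0x20,0xe8,0x4c,0x95,0x09}
#2 dst[0x1b+5] := {0xbf,0x93,0x20,0xe8,0x4c}
#3 dst[0x18+7] := {0xdd,0xbf,0x93,0x20,0xe8,0x4c,0x34}
#4 dst[0x0f+2] := {0x49,0xf9}
#5 dst[0x21+5] := {0xf9,0x34,0xad,0xd3,0x7d}
query mem[0x1c]=0xe8, mem[0x0e]=0x20, mem[0x25]=0x7d, mem[0x18]=0xdd, mem[0x1a]=0x93

MEM[0x1c,0x0e,0x25,0x18,0x1a] = e8 20 7d dd 93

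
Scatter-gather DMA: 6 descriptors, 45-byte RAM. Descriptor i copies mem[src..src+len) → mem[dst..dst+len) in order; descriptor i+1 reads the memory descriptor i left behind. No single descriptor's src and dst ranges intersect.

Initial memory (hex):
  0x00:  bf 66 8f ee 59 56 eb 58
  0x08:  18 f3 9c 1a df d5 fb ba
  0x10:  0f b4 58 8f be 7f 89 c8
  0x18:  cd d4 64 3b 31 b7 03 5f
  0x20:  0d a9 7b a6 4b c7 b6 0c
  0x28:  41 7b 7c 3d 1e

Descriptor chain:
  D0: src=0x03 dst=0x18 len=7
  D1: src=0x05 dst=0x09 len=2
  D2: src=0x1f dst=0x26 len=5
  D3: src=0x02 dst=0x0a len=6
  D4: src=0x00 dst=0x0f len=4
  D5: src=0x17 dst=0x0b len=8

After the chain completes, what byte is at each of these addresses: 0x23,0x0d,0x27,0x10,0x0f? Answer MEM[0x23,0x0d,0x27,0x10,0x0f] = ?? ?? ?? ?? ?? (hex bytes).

MEM[0x23,0x0d,0x27,0x10,0x0f] = a6 59 0d 58 eb

  after D0: wrote 7B at 0x18 = ee5956eb5818f3
  after D1: wrote 2B at 0x09 = 56eb
  after D2: wrote 5B at 0x26 = 5f0da97ba6
  after D3: wrote 6B at 0x0a = 8fee5956eb58
  after D4: wrote 4B at 0x0f = bf668fee
  after D5: wrote 8B at 0x0b = c8ee5956eb5818f3
query mem[0x23]=0xa6, mem[0x0d]=0x59, mem[0x27]=0x0d, mem[0x10]=0x58, mem[0x0f]=0xeb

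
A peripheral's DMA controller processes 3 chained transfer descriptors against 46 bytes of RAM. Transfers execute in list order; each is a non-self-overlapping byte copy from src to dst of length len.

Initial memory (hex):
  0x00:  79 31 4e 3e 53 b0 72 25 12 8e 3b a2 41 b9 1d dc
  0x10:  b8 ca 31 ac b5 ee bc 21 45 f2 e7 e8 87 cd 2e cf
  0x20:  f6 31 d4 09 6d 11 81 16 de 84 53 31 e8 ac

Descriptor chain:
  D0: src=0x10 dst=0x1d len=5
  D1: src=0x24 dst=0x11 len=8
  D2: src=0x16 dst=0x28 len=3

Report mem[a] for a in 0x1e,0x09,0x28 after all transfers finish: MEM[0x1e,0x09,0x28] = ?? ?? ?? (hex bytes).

[0] 0x10->0x1d len=5 : b8 ca 31 ac b5
[1] 0x24->0x11 len=8 : 6d 11 81 16 de 84 53 31
[2] 0x16->0x28 len=3 : 84 53 31
query mem[0x1e]=0xca, mem[0x09]=0x8e, mem[0x28]=0x84

MEM[0x1e,0x09,0x28] = ca 8e 84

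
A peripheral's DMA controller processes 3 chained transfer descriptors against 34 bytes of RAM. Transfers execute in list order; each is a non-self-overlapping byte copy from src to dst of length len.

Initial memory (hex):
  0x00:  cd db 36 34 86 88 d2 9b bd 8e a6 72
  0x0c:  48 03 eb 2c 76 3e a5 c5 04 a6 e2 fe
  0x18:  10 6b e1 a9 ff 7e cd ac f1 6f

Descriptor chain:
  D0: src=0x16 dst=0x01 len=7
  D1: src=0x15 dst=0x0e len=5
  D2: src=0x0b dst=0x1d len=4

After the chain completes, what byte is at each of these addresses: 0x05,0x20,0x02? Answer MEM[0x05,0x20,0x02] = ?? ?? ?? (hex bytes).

MEM[0x05,0x20,0x02] = e1 a6 fe

[0] 0x16->0x01 len=7 : e2 fe 10 6b e1 a9 ff
[1] 0x15->0x0e len=5 : a6 e2 fe 10 6b
[2] 0x0b->0x1d len=4 : 72 48 03 a6
query mem[0x05]=0xe1, mem[0x20]=0xa6, mem[0x02]=0xfe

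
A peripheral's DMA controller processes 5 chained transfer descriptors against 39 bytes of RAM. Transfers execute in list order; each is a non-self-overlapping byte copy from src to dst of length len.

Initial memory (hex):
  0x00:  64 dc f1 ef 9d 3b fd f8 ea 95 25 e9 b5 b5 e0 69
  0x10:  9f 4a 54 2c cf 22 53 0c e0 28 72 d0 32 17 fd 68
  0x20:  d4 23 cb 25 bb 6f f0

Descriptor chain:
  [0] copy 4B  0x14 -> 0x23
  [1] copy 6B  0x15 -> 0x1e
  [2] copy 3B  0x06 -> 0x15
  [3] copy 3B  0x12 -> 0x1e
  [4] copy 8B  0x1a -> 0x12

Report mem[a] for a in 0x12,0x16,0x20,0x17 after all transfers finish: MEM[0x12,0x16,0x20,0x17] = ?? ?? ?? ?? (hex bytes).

MEM[0x12,0x16,0x20,0x17] = 72 54 cf 2c

#0 dst[0x23+4] := {0xcf,0x22,0x53,0x0c}
#1 dst[0x1e+6] := {0x22,0x53,0x0c,0xe0,0x28,0x72}
#2 dst[0x15+3] := {0xfd,0xf8,0xea}
#3 dst[0x1e+3] := {0x54,0x2c,0xcf}
#4 dst[0x12+8] := {0x72,0xd0,0x32,0x17,0x54,0x2c,0xcf,0xe0}
query mem[0x12]=0x72, mem[0x16]=0x54, mem[0x20]=0xcf, mem[0x17]=0x2c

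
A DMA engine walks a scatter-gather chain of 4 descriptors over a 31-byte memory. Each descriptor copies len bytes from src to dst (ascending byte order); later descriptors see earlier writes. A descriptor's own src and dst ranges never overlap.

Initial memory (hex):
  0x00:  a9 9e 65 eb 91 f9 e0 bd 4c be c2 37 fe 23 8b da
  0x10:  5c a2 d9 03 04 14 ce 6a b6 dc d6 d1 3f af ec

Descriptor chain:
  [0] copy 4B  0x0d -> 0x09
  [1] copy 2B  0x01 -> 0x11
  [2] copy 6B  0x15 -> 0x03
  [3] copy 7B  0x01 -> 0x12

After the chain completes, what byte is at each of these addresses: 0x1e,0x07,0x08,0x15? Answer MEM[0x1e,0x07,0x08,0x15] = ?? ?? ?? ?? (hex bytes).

D0: mem[0x09..0x0c] <- [23 8b da 5c]
D1: mem[0x11..0x12] <- [9e 65]
D2: mem[0x03..0x08] <- [14 ce 6a b6 dc d6]
D3: mem[0x12..0x18] <- [9e 65 14 ce 6a b6 dc]
query mem[0x1e]=0xec, mem[0x07]=0xdc, mem[0x08]=0xd6, mem[0x15]=0xce

MEM[0x1e,0x07,0x08,0x15] = ec dc d6 ce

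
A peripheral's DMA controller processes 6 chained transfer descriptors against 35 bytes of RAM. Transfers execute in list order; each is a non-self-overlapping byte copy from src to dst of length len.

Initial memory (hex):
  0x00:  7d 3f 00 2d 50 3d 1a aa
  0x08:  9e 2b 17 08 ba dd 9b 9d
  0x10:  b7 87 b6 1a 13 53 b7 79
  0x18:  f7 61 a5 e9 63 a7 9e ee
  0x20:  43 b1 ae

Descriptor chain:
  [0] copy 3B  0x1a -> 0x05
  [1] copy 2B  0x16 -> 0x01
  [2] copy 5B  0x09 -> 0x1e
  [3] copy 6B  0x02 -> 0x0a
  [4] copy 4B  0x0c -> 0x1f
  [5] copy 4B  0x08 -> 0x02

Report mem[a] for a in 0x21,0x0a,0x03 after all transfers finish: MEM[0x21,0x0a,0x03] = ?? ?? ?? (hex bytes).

[0] 0x1a->0x05 len=3 : a5 e9 63
[1] 0x16->0x01 len=2 : b7 79
[2] 0x09->0x1e len=5 : 2b 17 08 ba dd
[3] 0x02->0x0a len=6 : 79 2d 50 a5 e9 63
[4] 0x0c->0x1f len=4 : 50 a5 e9 63
[5] 0x08->0x02 len=4 : 9e 2b 79 2d
query mem[0x21]=0xe9, mem[0x0a]=0x79, mem[0x03]=0x2b

MEM[0x21,0x0a,0x03] = e9 79 2b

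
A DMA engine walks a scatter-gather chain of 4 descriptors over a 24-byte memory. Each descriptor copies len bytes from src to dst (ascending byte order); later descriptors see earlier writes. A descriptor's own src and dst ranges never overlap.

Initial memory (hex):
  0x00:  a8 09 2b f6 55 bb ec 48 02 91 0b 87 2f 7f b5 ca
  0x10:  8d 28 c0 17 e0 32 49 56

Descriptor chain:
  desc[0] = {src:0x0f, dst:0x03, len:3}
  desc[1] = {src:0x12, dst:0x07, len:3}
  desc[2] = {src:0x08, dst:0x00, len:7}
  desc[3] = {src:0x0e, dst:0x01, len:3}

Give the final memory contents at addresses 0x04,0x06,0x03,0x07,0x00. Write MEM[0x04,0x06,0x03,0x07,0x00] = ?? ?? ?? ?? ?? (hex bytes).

  after D0: wrote 3B at 0x03 = ca8d28
  after D1: wrote 3B at 0x07 = c017e0
  after D2: wrote 7B at 0x00 = 17e00b872f7fb5
  after D3: wrote 3B at 0x01 = b5ca8d
query mem[0x04]=0x2f, mem[0x06]=0xb5, mem[0x03]=0x8d, mem[0x07]=0xc0, mem[0x00]=0x17

MEM[0x04,0x06,0x03,0x07,0x00] = 2f b5 8d c0 17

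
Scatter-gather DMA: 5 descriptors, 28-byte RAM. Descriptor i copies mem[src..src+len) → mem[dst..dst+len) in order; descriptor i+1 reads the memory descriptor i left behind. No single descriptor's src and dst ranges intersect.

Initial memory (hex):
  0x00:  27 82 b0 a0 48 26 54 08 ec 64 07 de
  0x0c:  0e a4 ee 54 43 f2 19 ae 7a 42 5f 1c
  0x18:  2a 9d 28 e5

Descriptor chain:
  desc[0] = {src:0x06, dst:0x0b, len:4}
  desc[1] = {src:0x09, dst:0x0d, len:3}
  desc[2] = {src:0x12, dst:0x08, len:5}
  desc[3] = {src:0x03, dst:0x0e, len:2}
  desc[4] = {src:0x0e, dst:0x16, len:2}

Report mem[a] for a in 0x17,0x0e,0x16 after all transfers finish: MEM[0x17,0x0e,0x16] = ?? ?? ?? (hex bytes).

MEM[0x17,0x0e,0x16] = 48 a0 a0

#0 dst[0x0b+4] := {0x54,0x08,0xec,0x64}
#1 dst[0x0d+3] := {0x64,0x07,0x54}
#2 dst[0x08+5] := {0x19,0xae,0x7a,0x42,0x5f}
#3 dst[0x0e+2] := {0xa0,0x48}
#4 dst[0x16+2] := {0xa0,0x48}
query mem[0x17]=0x48, mem[0x0e]=0xa0, mem[0x16]=0xa0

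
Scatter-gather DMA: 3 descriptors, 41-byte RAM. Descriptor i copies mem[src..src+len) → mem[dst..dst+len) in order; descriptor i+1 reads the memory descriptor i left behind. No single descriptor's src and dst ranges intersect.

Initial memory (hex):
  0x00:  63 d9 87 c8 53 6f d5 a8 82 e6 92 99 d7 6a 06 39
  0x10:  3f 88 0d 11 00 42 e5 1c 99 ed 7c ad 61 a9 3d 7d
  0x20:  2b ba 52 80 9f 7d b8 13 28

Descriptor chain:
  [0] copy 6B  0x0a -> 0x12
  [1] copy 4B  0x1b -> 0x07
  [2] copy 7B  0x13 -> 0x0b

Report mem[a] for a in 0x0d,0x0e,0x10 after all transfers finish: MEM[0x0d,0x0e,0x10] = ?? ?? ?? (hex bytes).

MEM[0x0d,0x0e,0x10] = 6a 06 99

[0] 0x0a->0x12 len=6 : 92 99 d7 6a 06 39
[1] 0x1b->0x07 len=4 : ad 61 a9 3d
[2] 0x13->0x0b len=7 : 99 d7 6a 06 39 99 ed
query mem[0x0d]=0x6a, mem[0x0e]=0x06, mem[0x10]=0x99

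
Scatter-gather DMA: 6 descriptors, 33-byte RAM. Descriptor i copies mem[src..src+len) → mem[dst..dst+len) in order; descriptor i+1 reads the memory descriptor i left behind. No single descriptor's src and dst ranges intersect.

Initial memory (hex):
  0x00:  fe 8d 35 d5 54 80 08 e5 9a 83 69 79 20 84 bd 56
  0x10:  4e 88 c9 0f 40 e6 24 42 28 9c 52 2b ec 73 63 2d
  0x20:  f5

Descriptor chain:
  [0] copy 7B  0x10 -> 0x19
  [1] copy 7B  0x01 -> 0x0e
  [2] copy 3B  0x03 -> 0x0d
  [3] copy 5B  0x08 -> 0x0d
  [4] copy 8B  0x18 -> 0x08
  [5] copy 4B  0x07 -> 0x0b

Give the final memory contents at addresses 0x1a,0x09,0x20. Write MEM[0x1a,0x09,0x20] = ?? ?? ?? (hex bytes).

MEM[0x1a,0x09,0x20] = 88 4e f5

#0 dst[0x19+7] := {0x4e,0x88,0xc9,0x0f,0x40,0xe6,0x24}
#1 dst[0x0e+7] := {0x8d,0x35,0xd5,0x54,0x80,0x08,0xe5}
#2 dst[0x0d+3] := {0xd5,0x54,0x80}
#3 dst[0x0d+5] := {0x9a,0x83,0x69,0x79,0x20}
#4 dst[0x08+8] := {0x28,0x4e,0x88,0xc9,0x0f,0x40,0xe6,0x24}
#5 dst[0x0b+4] := {0xe5,0x28,0x4e,0x88}
query mem[0x1a]=0x88, mem[0x09]=0x4e, mem[0x20]=0xf5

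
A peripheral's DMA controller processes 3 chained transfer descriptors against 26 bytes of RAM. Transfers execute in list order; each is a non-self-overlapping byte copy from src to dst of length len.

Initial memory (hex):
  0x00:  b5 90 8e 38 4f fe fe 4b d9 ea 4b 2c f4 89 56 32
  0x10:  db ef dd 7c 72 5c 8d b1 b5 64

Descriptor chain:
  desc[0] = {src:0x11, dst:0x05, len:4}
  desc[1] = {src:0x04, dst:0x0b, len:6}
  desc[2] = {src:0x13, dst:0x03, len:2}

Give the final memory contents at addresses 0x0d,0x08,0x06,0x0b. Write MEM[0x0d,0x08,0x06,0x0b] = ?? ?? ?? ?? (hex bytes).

MEM[0x0d,0x08,0x06,0x0b] = dd 72 dd 4f

D0: mem[0x05..0x08] <- [ef dd 7c 72]
D1: mem[0x0b..0x10] <- [4f ef dd 7c 72 ea]
D2: mem[0x03..0x04] <- [7c 72]
query mem[0x0d]=0xdd, mem[0x08]=0x72, mem[0x06]=0xdd, mem[0x0b]=0x4f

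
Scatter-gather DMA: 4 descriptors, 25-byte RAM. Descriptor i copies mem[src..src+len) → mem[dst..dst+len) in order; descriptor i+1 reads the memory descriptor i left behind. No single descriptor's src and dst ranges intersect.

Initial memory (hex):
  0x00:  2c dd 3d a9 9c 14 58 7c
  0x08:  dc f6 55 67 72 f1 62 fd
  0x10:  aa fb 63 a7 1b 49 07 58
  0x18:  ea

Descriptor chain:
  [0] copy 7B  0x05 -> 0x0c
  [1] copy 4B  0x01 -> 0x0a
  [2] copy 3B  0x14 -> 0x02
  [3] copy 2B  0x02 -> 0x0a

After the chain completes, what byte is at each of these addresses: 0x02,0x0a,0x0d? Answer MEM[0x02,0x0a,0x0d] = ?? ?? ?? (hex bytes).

MEM[0x02,0x0a,0x0d] = 1b 1b 9c

  after D0: wrote 7B at 0x0c = 14587cdcf65567
  after D1: wrote 4B at 0x0a = dd3da99c
  after D2: wrote 3B at 0x02 = 1b4907
  after D3: wrote 2B at 0x0a = 1b49
query mem[0x02]=0x1b, mem[0x0a]=0x1b, mem[0x0d]=0x9c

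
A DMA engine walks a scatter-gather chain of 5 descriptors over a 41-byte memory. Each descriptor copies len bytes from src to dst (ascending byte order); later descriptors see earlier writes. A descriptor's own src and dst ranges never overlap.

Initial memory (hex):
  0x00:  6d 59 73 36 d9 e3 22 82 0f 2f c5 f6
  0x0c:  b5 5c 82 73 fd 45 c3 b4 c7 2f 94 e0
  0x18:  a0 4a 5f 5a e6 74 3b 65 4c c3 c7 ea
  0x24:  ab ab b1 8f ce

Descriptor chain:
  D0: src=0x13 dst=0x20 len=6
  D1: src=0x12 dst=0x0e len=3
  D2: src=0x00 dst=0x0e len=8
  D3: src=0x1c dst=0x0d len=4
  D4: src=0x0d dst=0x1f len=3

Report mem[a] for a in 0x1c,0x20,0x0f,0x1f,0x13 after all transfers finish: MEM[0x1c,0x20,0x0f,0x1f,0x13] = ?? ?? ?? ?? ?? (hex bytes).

  after D0: wrote 6B at 0x20 = b4c72f94e0a0
  after D1: wrote 3B at 0x0e = c3b4c7
  after D2: wrote 8B at 0x0e = 6d597336d9e32282
  after D3: wrote 4B at 0x0d = e6743b65
  after D4: wrote 3B at 0x1f = e6743b
query mem[0x1c]=0xe6, mem[0x20]=0x74, mem[0x0f]=0x3b, mem[0x1f]=0xe6, mem[0x13]=0xe3

MEM[0x1c,0x20,0x0f,0x1f,0x13] = e6 74 3b e6 e3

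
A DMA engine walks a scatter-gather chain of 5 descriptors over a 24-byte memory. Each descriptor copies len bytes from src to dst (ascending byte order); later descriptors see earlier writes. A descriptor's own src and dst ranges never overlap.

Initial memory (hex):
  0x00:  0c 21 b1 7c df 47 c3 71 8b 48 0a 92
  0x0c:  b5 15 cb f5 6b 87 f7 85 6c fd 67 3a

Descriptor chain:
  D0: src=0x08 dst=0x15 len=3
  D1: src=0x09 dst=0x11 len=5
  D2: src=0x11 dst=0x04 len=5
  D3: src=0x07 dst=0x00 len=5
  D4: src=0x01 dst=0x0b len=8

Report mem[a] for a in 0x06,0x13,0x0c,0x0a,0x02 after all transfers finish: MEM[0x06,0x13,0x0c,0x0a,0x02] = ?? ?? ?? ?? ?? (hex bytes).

MEM[0x06,0x13,0x0c,0x0a,0x02] = 92 92 48 0a 48

[0] 0x08->0x15 len=3 : 8b 48 0a
[1] 0x09->0x11 len=5 : 48 0a 92 b5 15
[2] 0x11->0x04 len=5 : 48 0a 92 b5 15
[3] 0x07->0x00 len=5 : b5 15 48 0a 92
[4] 0x01->0x0b len=8 : 15 48 0a 92 0a 92 b5 15
query mem[0x06]=0x92, mem[0x13]=0x92, mem[0x0c]=0x48, mem[0x0a]=0x0a, mem[0x02]=0x48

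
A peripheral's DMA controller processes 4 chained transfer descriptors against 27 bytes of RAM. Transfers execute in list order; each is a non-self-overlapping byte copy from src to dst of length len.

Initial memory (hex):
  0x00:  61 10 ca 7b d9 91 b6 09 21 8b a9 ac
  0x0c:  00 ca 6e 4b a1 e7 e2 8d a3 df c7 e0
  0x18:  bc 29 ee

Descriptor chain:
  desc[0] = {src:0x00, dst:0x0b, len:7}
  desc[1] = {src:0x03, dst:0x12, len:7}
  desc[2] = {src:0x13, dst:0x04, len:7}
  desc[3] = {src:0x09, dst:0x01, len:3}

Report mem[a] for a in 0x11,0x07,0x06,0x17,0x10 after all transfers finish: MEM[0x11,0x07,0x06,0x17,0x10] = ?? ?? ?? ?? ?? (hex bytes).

D0: mem[0x0b..0x11] <- [61 10 ca 7b d9 91 b6]
D1: mem[0x12..0x18] <- [7b d9 91 b6 09 21 8b]
D2: mem[0x04..0x0a] <- [d9 91 b6 09 21 8b 29]
D3: mem[0x01..0x03] <- [8b 29 61]
query mem[0x11]=0xb6, mem[0x07]=0x09, mem[0x06]=0xb6, mem[0x17]=0x21, mem[0x10]=0x91

MEM[0x11,0x07,0x06,0x17,0x10] = b6 09 b6 21 91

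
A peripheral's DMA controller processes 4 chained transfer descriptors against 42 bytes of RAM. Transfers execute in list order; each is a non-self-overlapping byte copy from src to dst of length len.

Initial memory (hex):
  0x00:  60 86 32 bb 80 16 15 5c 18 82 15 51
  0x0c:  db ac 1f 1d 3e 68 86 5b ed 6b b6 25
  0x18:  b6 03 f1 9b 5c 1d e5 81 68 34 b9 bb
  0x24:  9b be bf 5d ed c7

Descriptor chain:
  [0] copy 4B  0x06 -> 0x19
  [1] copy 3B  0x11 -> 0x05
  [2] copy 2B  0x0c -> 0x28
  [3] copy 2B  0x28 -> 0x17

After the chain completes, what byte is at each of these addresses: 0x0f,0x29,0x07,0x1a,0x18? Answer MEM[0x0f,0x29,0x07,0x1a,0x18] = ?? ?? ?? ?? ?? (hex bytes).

MEM[0x0f,0x29,0x07,0x1a,0x18] = 1d ac 5b 5c ac

D0: mem[0x19..0x1c] <- [15 5c 18 82]
D1: mem[0x05..0x07] <- [68 86 5b]
D2: mem[0x28..0x29] <- [db ac]
D3: mem[0x17..0x18] <- [db ac]
query mem[0x0f]=0x1d, mem[0x29]=0xac, mem[0x07]=0x5b, mem[0x1a]=0x5c, mem[0x18]=0xac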